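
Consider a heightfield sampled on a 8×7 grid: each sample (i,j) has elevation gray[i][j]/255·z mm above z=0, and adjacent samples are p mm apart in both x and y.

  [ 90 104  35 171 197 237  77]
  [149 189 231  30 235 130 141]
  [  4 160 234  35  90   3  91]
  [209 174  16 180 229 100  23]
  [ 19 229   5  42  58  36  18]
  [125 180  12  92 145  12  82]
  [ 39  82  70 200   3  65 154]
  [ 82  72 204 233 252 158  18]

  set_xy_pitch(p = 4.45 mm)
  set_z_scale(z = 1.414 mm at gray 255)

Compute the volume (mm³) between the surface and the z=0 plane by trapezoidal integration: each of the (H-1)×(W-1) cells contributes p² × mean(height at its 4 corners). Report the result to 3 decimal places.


515.241

height_mm = gray/255 × 1.414; cell vol = 4.45² × mean(4 corners)
unit = 4.45² × 1.414 / (4×255) = 0.0274517 mm³ per gray-sum
row 0: Σ corner-gray over 6 cells = 3575  → 98.1398
row 1: Σ corner-gray over 6 cells = 3059  → 83.9748
row 2: Σ corner-gray over 6 cells = 2769  → 76.0138
row 3: Σ corner-gray over 6 cells = 2407  → 66.0762
row 4: Σ corner-gray over 6 cells = 1866  → 51.2249
row 5: Σ corner-gray over 6 cells = 2122  → 58.2525
row 6: Σ corner-gray over 6 cells = 2971  → 81.5590
Σ rows: total corner-gray = 18769  → 515.2410 mm³


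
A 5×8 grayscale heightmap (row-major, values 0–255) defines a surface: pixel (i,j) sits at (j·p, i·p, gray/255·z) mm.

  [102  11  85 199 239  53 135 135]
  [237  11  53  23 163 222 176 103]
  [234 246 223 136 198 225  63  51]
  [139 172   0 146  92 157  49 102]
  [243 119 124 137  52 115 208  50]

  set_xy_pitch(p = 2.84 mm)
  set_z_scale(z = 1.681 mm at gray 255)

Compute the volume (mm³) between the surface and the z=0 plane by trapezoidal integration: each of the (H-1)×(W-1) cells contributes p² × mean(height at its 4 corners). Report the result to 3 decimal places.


height_mm = gray/255 × 1.681; cell vol = 2.84² × mean(4 corners)
unit = 2.84² × 1.681 / (4×255) = 0.0132924 mm³ per gray-sum
row 0: Σ corner-gray over 7 cells = 3317  → 44.0910
row 1: Σ corner-gray over 7 cells = 4103  → 54.5388
row 2: Σ corner-gray over 7 cells = 3940  → 52.3722
row 3: Σ corner-gray over 7 cells = 3276  → 43.5460
Σ rows: total corner-gray = 14636  → 194.5479 mm³

194.548


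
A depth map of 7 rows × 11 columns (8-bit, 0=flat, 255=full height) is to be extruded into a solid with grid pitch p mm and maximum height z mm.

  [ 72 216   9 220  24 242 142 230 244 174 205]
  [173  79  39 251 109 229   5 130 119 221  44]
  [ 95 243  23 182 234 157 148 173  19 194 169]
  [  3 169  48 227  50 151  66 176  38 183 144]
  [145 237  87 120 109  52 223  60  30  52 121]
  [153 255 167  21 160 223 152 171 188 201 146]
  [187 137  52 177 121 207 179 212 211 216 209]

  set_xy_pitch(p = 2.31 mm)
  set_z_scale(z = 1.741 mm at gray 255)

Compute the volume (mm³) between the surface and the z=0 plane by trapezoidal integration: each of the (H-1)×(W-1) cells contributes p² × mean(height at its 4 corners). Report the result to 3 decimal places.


307.568

height_mm = gray/255 × 1.741; cell vol = 2.31² × mean(4 corners)
unit = 2.31² × 1.741 / (4×255) = 0.00910799 mm³ per gray-sum
row 0: Σ corner-gray over 10 cells = 5860  → 53.3728
row 1: Σ corner-gray over 10 cells = 5591  → 50.9228
row 2: Σ corner-gray over 10 cells = 5373  → 48.9372
row 3: Σ corner-gray over 10 cells = 4569  → 41.6144
row 4: Σ corner-gray over 10 cells = 5581  → 50.8317
row 5: Σ corner-gray over 10 cells = 6795  → 61.8888
Σ rows: total corner-gray = 33769  → 307.5677 mm³


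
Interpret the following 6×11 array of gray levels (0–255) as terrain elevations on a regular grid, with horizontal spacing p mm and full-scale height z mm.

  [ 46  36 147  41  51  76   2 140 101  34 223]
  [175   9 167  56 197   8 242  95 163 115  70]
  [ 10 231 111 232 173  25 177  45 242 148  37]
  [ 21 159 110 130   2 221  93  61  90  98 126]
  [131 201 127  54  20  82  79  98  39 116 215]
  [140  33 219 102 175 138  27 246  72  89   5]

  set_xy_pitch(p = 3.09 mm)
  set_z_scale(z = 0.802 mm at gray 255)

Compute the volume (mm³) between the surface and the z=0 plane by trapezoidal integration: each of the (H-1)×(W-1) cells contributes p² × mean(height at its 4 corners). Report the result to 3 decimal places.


167.461

height_mm = gray/255 × 0.802; cell vol = 3.09² × mean(4 corners)
unit = 3.09² × 0.802 / (4×255) = 0.00750743 mm³ per gray-sum
row 0: Σ corner-gray over 10 cells = 3874  → 29.0838
row 1: Σ corner-gray over 10 cells = 5164  → 38.7684
row 2: Σ corner-gray over 10 cells = 4890  → 36.7113
row 3: Σ corner-gray over 10 cells = 4053  → 30.4276
row 4: Σ corner-gray over 10 cells = 4325  → 32.4696
Σ rows: total corner-gray = 22306  → 167.4607 mm³


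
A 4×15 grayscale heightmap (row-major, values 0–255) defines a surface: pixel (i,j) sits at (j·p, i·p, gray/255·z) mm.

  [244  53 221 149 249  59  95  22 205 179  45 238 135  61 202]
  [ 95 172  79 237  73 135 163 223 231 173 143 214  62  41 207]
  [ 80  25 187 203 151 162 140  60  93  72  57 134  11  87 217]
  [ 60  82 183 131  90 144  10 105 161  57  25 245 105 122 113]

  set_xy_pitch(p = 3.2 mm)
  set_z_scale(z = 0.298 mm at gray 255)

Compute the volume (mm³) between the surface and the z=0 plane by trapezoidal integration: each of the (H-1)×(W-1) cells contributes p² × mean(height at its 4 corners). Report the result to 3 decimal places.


height_mm = gray/255 × 0.298; cell vol = 3.2² × mean(4 corners)
unit = 3.2² × 0.298 / (4×255) = 0.00299169 mm³ per gray-sum
row 0: Σ corner-gray over 14 cells = 8062  → 24.1190
row 1: Σ corner-gray over 14 cells = 7255  → 21.7047
row 2: Σ corner-gray over 14 cells = 6154  → 18.4108
Σ rows: total corner-gray = 21471  → 64.2345 mm³

64.234


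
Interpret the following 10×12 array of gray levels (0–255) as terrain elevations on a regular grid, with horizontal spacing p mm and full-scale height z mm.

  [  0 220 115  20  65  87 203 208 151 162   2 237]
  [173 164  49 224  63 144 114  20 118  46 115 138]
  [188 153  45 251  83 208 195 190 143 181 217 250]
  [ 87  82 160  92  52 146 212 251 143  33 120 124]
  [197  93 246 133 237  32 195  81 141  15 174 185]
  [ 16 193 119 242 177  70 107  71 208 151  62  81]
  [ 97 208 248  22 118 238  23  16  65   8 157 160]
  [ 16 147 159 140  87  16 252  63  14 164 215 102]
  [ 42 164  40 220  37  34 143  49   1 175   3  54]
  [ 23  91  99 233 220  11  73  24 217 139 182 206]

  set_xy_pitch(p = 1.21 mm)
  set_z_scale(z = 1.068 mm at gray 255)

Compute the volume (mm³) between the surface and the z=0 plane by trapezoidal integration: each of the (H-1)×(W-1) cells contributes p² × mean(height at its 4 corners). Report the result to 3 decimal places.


75.543

height_mm = gray/255 × 1.068; cell vol = 1.21² × mean(4 corners)
unit = 1.21² × 1.068 / (4×255) = 0.001533 mm³ per gray-sum
row 0: Σ corner-gray over 11 cells = 5128  → 7.8612
row 1: Σ corner-gray over 11 cells = 6195  → 9.4969
row 2: Σ corner-gray over 11 cells = 6563  → 10.0611
row 3: Σ corner-gray over 11 cells = 5869  → 8.9972
row 4: Σ corner-gray over 11 cells = 5973  → 9.1566
row 5: Σ corner-gray over 11 cells = 5360  → 8.2169
row 6: Σ corner-gray over 11 cells = 5095  → 7.8106
row 7: Σ corner-gray over 11 cells = 4460  → 6.8372
row 8: Σ corner-gray over 11 cells = 4635  → 7.1054
Σ rows: total corner-gray = 49278  → 75.5431 mm³


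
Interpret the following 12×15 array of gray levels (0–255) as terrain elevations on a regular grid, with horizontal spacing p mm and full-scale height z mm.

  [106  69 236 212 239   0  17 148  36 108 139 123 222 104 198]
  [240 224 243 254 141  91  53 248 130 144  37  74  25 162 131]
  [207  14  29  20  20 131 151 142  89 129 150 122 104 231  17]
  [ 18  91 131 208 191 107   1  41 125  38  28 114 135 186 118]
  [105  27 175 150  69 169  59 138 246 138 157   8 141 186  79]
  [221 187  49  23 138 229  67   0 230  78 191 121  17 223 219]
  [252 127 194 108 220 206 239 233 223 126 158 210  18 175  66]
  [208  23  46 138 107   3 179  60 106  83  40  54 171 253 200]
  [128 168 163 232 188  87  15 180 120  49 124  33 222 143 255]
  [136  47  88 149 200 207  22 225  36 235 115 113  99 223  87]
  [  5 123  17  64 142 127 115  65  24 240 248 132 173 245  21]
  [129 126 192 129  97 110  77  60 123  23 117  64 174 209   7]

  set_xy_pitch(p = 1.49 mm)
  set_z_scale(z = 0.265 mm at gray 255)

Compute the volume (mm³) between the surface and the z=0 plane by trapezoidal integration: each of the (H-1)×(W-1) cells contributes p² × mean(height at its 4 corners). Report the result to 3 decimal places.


height_mm = gray/255 × 0.265; cell vol = 1.49² × mean(4 corners)
unit = 1.49² × 0.265 / (4×255) = 0.000576791 mm³ per gray-sum
row 0: Σ corner-gray over 14 cells = 7633  → 4.4026
row 1: Σ corner-gray over 14 cells = 6911  → 3.9862
row 2: Σ corner-gray over 14 cells = 5816  → 3.3546
row 3: Σ corner-gray over 14 cells = 6438  → 3.7134
row 4: Σ corner-gray over 14 cells = 7056  → 4.0698
row 5: Σ corner-gray over 14 cells = 8338  → 4.8093
row 6: Σ corner-gray over 14 cells = 7726  → 4.4563
row 7: Σ corner-gray over 14 cells = 6765  → 3.9020
row 8: Σ corner-gray over 14 cells = 7572  → 4.3675
row 9: Σ corner-gray over 14 cells = 7197  → 4.1512
row 10: Σ corner-gray over 14 cells = 6594  → 3.8034
Σ rows: total corner-gray = 78046  → 45.0162 mm³

45.016


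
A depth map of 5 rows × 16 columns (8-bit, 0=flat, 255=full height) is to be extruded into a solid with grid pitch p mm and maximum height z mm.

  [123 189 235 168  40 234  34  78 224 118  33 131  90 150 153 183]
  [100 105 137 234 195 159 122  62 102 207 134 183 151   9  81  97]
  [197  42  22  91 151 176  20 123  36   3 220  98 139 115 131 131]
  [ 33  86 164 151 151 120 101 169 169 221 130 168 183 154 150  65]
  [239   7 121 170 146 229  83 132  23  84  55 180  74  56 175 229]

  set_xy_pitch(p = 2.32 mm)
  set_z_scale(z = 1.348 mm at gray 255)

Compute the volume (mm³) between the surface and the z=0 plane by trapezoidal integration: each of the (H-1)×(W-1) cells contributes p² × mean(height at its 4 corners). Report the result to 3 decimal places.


height_mm = gray/255 × 1.348; cell vol = 2.32² × mean(4 corners)
unit = 2.32² × 1.348 / (4×255) = 0.00711321 mm³ per gray-sum
row 0: Σ corner-gray over 15 cells = 8019  → 57.0408
row 1: Σ corner-gray over 15 cells = 7021  → 49.9419
row 2: Σ corner-gray over 15 cells = 7394  → 52.5951
row 3: Σ corner-gray over 15 cells = 7870  → 55.9810
Σ rows: total corner-gray = 30304  → 215.5587 mm³

215.559


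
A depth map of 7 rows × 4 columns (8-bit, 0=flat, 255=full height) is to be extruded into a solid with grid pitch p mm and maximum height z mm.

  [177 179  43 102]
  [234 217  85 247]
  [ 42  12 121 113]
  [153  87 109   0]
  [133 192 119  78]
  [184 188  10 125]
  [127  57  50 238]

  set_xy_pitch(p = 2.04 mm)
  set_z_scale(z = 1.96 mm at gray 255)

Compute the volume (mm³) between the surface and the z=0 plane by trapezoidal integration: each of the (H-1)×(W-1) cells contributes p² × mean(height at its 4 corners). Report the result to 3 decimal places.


67.813

height_mm = gray/255 × 1.96; cell vol = 2.04² × mean(4 corners)
unit = 2.04² × 1.96 / (4×255) = 0.0079968 mm³ per gray-sum
row 0: Σ corner-gray over 3 cells = 1808  → 14.4582
row 1: Σ corner-gray over 3 cells = 1506  → 12.0432
row 2: Σ corner-gray over 3 cells = 966  → 7.7249
row 3: Σ corner-gray over 3 cells = 1378  → 11.0196
row 4: Σ corner-gray over 3 cells = 1538  → 12.2991
row 5: Σ corner-gray over 3 cells = 1284  → 10.2679
Σ rows: total corner-gray = 8480  → 67.8129 mm³


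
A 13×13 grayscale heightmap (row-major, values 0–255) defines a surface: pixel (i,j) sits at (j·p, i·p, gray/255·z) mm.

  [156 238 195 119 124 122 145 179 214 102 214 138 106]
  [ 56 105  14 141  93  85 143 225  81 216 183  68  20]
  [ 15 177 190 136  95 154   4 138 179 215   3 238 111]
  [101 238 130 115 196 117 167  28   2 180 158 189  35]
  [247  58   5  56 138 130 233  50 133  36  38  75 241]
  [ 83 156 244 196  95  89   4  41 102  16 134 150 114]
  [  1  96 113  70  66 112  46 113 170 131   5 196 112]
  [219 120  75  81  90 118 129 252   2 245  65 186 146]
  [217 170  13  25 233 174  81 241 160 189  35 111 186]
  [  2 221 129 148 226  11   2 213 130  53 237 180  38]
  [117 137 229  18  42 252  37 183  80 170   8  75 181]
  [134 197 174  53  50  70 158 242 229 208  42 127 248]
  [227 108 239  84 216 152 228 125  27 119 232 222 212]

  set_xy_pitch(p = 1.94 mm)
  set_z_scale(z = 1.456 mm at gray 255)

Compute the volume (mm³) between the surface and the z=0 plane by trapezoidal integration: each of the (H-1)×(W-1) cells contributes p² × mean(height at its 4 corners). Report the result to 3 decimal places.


height_mm = gray/255 × 1.456; cell vol = 1.94² × mean(4 corners)
unit = 1.94² × 1.456 / (4×255) = 0.00537235 mm³ per gray-sum
row 0: Σ corner-gray over 12 cells = 6626  → 35.5972
row 1: Σ corner-gray over 12 cells = 5968  → 32.0622
row 2: Σ corner-gray over 12 cells = 6360  → 34.1682
row 3: Σ corner-gray over 12 cells = 5568  → 29.9133
row 4: Σ corner-gray over 12 cells = 5043  → 27.0928
row 5: Σ corner-gray over 12 cells = 5000  → 26.8618
row 6: Σ corner-gray over 12 cells = 5440  → 29.2256
row 7: Σ corner-gray over 12 cells = 6358  → 34.1574
row 8: Σ corner-gray over 12 cells = 6407  → 34.4207
row 9: Σ corner-gray over 12 cells = 5900  → 31.6969
row 10: Σ corner-gray over 12 cells = 6242  → 33.5342
row 11: Σ corner-gray over 12 cells = 7425  → 39.8897
Σ rows: total corner-gray = 72337  → 388.6200 mm³

388.620


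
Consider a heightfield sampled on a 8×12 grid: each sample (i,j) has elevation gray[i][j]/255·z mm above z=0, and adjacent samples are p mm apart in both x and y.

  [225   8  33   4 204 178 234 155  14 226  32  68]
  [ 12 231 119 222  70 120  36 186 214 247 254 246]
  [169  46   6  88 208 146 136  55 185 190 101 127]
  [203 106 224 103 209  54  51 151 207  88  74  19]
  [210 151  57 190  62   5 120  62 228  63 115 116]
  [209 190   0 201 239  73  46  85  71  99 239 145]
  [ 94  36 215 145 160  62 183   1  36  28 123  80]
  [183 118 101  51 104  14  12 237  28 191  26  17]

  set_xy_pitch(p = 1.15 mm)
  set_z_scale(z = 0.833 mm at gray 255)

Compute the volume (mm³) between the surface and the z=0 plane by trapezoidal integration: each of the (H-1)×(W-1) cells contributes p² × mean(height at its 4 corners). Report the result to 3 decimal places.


height_mm = gray/255 × 0.833; cell vol = 1.15² × mean(4 corners)
unit = 1.15² × 0.833 / (4×255) = 0.00108004 mm³ per gray-sum
row 0: Σ corner-gray over 11 cells = 6125  → 6.6153
row 1: Σ corner-gray over 11 cells = 6274  → 6.7762
row 2: Σ corner-gray over 11 cells = 5374  → 5.8041
row 3: Σ corner-gray over 11 cells = 5188  → 5.6033
row 4: Σ corner-gray over 11 cells = 5272  → 5.6940
row 5: Σ corner-gray over 11 cells = 4992  → 5.3916
row 6: Σ corner-gray over 11 cells = 4116  → 4.4455
Σ rows: total corner-gray = 37341  → 40.3298 mm³

40.330


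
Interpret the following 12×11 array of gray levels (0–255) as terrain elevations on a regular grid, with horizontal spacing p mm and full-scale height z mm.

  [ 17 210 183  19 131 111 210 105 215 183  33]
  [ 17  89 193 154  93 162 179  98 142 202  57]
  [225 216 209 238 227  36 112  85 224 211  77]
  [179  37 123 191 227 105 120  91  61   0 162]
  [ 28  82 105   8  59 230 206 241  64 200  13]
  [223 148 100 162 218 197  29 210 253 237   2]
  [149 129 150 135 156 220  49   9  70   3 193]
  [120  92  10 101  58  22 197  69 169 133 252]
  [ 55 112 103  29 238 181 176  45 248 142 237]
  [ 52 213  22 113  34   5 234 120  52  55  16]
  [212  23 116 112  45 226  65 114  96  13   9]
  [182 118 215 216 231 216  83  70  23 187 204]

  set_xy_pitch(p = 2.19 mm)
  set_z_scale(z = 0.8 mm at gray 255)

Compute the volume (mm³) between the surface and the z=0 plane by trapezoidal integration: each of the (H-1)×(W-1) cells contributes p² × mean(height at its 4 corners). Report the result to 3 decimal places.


height_mm = gray/255 × 0.8; cell vol = 2.19² × mean(4 corners)
unit = 2.19² × 0.8 / (4×255) = 0.00376165 mm³ per gray-sum
row 0: Σ corner-gray over 10 cells = 5482  → 20.6213
row 1: Σ corner-gray over 10 cells = 6116  → 23.0062
row 2: Σ corner-gray over 10 cells = 5669  → 21.3248
row 3: Σ corner-gray over 10 cells = 4682  → 17.6120
row 4: Σ corner-gray over 10 cells = 5764  → 21.6821
row 5: Σ corner-gray over 10 cells = 5517  → 20.7530
row 6: Σ corner-gray over 10 cells = 4258  → 16.0171
row 7: Σ corner-gray over 10 cells = 4914  → 18.4847
row 8: Σ corner-gray over 10 cells = 4604  → 17.3186
row 9: Σ corner-gray over 10 cells = 3605  → 13.5607
row 10: Σ corner-gray over 10 cells = 4945  → 18.6013
Σ rows: total corner-gray = 55556  → 208.9821 mm³

208.982


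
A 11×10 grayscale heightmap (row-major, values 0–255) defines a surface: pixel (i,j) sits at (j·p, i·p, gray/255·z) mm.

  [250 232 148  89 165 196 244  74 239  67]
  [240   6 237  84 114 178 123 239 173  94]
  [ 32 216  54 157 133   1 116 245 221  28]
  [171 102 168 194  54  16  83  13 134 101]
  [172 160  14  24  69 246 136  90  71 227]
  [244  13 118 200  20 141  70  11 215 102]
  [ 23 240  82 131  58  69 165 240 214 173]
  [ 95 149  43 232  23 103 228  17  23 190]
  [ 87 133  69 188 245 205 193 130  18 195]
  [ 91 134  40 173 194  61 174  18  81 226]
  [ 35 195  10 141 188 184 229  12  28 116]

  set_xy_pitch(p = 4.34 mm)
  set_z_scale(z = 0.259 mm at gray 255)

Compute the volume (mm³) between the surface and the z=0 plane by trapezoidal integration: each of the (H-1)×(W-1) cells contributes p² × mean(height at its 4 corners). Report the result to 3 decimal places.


215.827

height_mm = gray/255 × 0.259; cell vol = 4.34² × mean(4 corners)
unit = 4.34² × 0.259 / (4×255) = 0.00478277 mm³ per gray-sum
row 0: Σ corner-gray over 9 cells = 5733  → 27.4196
row 1: Σ corner-gray over 9 cells = 4988  → 23.8564
row 2: Σ corner-gray over 9 cells = 4146  → 19.8293
row 3: Σ corner-gray over 9 cells = 3819  → 18.2654
row 4: Σ corner-gray over 9 cells = 3941  → 18.8489
row 5: Σ corner-gray over 9 cells = 4516  → 21.5990
row 6: Σ corner-gray over 9 cells = 4515  → 21.5942
row 7: Σ corner-gray over 9 cells = 4565  → 21.8333
row 8: Σ corner-gray over 9 cells = 4711  → 22.5316
row 9: Σ corner-gray over 9 cells = 4192  → 20.0494
Σ rows: total corner-gray = 45126  → 215.8271 mm³


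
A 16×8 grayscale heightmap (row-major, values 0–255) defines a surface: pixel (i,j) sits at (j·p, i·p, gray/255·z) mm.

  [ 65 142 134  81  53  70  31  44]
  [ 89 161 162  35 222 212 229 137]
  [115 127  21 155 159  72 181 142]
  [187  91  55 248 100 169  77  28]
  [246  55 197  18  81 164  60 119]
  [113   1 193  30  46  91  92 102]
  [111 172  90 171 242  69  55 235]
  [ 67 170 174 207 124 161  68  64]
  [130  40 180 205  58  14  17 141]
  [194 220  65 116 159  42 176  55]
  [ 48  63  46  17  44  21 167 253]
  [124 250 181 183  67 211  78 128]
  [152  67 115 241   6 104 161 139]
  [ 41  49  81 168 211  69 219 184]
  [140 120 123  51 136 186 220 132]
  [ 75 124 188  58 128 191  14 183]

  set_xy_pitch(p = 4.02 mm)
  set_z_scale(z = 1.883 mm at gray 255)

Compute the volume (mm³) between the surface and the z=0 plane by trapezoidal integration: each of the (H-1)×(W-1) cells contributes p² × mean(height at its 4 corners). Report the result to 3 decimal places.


height_mm = gray/255 × 1.883; cell vol = 4.02² × mean(4 corners)
unit = 4.02² × 1.883 / (4×255) = 0.0298334 mm³ per gray-sum
row 0: Σ corner-gray over 7 cells = 3399  → 101.4036
row 1: Σ corner-gray over 7 cells = 3955  → 117.9910
row 2: Σ corner-gray over 7 cells = 3382  → 100.8964
row 3: Σ corner-gray over 7 cells = 3210  → 95.7651
row 4: Σ corner-gray over 7 cells = 2636  → 78.6408
row 5: Σ corner-gray over 7 cells = 3065  → 91.4393
row 6: Σ corner-gray over 7 cells = 3883  → 115.8430
row 7: Σ corner-gray over 7 cells = 3238  → 96.6004
row 8: Σ corner-gray over 7 cells = 3104  → 92.6028
row 9: Σ corner-gray over 7 cells = 2822  → 84.1898
row 10: Σ corner-gray over 7 cells = 3209  → 95.7353
row 11: Σ corner-gray over 7 cells = 3871  → 115.4850
row 12: Σ corner-gray over 7 cells = 3498  → 104.3571
row 13: Σ corner-gray over 7 cells = 3763  → 112.2630
row 14: Σ corner-gray over 7 cells = 3608  → 107.6388
Σ rows: total corner-gray = 50643  → 1510.8511 mm³

1510.851


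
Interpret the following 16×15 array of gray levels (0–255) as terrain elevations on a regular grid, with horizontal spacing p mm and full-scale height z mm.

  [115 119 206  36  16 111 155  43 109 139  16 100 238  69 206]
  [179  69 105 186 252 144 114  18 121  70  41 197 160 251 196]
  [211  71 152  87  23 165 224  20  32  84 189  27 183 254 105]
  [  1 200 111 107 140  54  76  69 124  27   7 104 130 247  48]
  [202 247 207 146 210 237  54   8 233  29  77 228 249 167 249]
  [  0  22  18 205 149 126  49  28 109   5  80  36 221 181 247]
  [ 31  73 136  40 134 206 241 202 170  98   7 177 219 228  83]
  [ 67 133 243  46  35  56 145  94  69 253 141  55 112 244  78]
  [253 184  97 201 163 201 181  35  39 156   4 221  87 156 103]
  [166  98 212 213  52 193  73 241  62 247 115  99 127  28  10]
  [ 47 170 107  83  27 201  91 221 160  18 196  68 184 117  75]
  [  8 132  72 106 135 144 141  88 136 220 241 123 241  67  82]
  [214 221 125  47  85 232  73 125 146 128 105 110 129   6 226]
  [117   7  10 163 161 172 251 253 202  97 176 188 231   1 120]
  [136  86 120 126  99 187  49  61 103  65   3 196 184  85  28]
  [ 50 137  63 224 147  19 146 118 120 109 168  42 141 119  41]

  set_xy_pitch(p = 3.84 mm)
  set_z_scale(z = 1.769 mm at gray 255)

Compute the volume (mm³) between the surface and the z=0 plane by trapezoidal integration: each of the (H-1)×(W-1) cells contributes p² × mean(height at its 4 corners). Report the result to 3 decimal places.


2710.177

height_mm = gray/255 × 1.769; cell vol = 3.84² × mean(4 corners)
unit = 3.84² × 1.769 / (4×255) = 0.0255735 mm³ per gray-sum
row 0: Σ corner-gray over 14 cells = 6866  → 175.5876
row 1: Σ corner-gray over 14 cells = 7169  → 183.3364
row 2: Σ corner-gray over 14 cells = 6179  → 158.0186
row 3: Σ corner-gray over 14 cells = 7476  → 191.1875
row 4: Σ corner-gray over 14 cells = 7340  → 187.7095
row 5: Σ corner-gray over 14 cells = 6681  → 170.8565
row 6: Σ corner-gray over 14 cells = 7373  → 188.5534
row 7: Σ corner-gray over 14 cells = 7203  → 184.2059
row 8: Σ corner-gray over 14 cells = 7502  → 191.8524
row 9: Σ corner-gray over 14 cells = 7104  → 181.6741
row 10: Σ corner-gray over 14 cells = 7190  → 183.8734
row 11: Σ corner-gray over 14 cells = 7286  → 186.3285
row 12: Σ corner-gray over 14 cells = 7565  → 193.4635
row 13: Σ corner-gray over 14 cells = 6953  → 177.8125
row 14: Σ corner-gray over 14 cells = 6089  → 155.7170
Σ rows: total corner-gray = 105976  → 2710.1769 mm³


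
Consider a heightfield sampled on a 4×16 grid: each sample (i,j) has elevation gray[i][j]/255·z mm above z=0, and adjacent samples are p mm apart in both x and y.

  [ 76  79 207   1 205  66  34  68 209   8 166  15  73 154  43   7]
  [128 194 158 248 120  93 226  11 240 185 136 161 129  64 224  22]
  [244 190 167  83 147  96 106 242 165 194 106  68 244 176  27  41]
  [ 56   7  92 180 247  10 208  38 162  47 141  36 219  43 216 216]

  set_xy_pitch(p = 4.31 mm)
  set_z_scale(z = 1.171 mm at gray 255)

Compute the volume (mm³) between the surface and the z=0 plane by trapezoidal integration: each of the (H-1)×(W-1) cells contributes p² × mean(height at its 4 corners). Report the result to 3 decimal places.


height_mm = gray/255 × 1.171; cell vol = 4.31² × mean(4 corners)
unit = 4.31² × 1.171 / (4×255) = 0.0213261 mm³ per gray-sum
row 0: Σ corner-gray over 15 cells = 7267  → 154.9767
row 1: Σ corner-gray over 15 cells = 8835  → 188.4160
row 2: Σ corner-gray over 15 cells = 7871  → 167.8577
Σ rows: total corner-gray = 23973  → 511.2504 mm³

511.250


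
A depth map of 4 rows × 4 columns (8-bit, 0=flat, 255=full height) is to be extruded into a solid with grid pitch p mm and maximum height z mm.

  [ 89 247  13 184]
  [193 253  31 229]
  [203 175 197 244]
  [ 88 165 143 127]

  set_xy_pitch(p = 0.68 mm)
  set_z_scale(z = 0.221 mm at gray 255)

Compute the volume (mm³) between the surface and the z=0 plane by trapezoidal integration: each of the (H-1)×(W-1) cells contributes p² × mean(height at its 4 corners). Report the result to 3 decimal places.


0.600

height_mm = gray/255 × 0.221; cell vol = 0.68² × mean(4 corners)
unit = 0.68² × 0.221 / (4×255) = 0.000100187 mm³ per gray-sum
row 0: Σ corner-gray over 3 cells = 1783  → 0.1786
row 1: Σ corner-gray over 3 cells = 2181  → 0.2185
row 2: Σ corner-gray over 3 cells = 2022  → 0.2026
Σ rows: total corner-gray = 5986  → 0.5997 mm³


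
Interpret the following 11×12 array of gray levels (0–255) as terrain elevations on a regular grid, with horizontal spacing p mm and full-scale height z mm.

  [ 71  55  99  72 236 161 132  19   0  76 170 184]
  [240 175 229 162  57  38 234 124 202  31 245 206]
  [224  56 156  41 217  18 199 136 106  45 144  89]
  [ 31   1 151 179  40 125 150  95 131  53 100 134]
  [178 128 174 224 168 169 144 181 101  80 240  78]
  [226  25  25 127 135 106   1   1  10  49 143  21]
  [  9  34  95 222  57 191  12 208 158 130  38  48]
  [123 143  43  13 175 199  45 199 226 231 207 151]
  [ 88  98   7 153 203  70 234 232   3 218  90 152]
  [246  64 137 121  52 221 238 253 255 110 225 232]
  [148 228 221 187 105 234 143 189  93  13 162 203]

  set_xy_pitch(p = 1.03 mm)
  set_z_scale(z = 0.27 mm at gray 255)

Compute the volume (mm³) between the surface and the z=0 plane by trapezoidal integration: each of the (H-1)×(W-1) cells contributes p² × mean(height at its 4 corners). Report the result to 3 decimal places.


height_mm = gray/255 × 0.27; cell vol = 1.03² × mean(4 corners)
unit = 1.03² × 0.27 / (4×255) = 0.000280826 mm³ per gray-sum
row 0: Σ corner-gray over 11 cells = 5735  → 1.6105
row 1: Σ corner-gray over 11 cells = 5989  → 1.6819
row 2: Σ corner-gray over 11 cells = 4764  → 1.3379
row 3: Σ corner-gray over 11 cells = 5689  → 1.5976
row 4: Σ corner-gray over 11 cells = 4965  → 1.3943
row 5: Σ corner-gray over 11 cells = 3838  → 1.0778
row 6: Σ corner-gray over 11 cells = 5583  → 1.5679
row 7: Σ corner-gray over 11 cells = 6092  → 1.7108
row 8: Σ corner-gray over 11 cells = 6686  → 1.8776
row 9: Σ corner-gray over 11 cells = 7331  → 2.0587
Σ rows: total corner-gray = 56672  → 15.9150 mm³

15.915


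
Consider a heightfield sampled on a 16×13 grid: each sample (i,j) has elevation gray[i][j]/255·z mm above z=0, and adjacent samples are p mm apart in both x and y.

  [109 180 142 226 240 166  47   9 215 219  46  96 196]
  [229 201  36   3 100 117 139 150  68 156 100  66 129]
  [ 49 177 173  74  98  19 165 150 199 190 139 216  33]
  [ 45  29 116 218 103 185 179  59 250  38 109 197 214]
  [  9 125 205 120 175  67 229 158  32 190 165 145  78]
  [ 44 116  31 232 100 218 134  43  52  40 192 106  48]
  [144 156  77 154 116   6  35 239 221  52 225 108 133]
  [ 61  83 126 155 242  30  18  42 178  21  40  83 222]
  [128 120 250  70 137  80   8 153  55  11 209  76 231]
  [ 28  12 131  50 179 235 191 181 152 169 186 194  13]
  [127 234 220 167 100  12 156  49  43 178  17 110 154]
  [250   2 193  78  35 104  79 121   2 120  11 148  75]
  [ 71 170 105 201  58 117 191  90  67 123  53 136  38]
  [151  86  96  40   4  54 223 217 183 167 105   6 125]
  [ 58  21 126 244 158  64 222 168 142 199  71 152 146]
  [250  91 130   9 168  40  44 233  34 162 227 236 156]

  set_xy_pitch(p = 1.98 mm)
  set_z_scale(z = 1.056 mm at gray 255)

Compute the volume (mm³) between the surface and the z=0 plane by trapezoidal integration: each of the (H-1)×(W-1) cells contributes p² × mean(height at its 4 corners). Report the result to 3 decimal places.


353.312

height_mm = gray/255 × 1.056; cell vol = 1.98² × mean(4 corners)
unit = 1.98² × 1.056 / (4×255) = 0.00405877 mm³ per gray-sum
row 0: Σ corner-gray over 12 cells = 6107  → 24.7869
row 1: Σ corner-gray over 12 cells = 5912  → 23.9954
row 2: Σ corner-gray over 12 cells = 6507  → 26.4104
row 3: Σ corner-gray over 12 cells = 6534  → 26.5200
row 4: Σ corner-gray over 12 cells = 5929  → 24.0644
row 5: Σ corner-gray over 12 cells = 5675  → 23.0335
row 6: Σ corner-gray over 12 cells = 5374  → 21.8118
row 7: Σ corner-gray over 12 cells = 5016  → 20.3588
row 8: Σ corner-gray over 12 cells = 6098  → 24.7504
row 9: Σ corner-gray over 12 cells = 6254  → 25.3835
row 10: Σ corner-gray over 12 cells = 4964  → 20.1477
row 11: Σ corner-gray over 12 cells = 4842  → 19.6526
row 12: Σ corner-gray over 12 cells = 5369  → 21.7915
row 13: Σ corner-gray over 12 cells = 5976  → 24.2552
row 14: Σ corner-gray over 12 cells = 6492  → 26.3495
Σ rows: total corner-gray = 87049  → 353.3116 mm³


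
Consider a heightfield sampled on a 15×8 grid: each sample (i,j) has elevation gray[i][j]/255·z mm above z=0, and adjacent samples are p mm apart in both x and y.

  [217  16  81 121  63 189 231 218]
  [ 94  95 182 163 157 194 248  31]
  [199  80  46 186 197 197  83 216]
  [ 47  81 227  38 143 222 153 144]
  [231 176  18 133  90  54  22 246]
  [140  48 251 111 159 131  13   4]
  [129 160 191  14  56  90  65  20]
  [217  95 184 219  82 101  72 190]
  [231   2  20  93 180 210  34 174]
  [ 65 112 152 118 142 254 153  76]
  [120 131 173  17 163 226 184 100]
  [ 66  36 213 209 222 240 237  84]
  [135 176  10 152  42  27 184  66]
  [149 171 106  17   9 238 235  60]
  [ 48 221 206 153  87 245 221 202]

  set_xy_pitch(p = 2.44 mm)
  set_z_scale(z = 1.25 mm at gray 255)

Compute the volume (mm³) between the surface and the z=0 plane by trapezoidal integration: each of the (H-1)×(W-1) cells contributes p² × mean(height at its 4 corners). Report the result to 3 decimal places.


height_mm = gray/255 × 1.25; cell vol = 2.44² × mean(4 corners)
unit = 2.44² × 1.25 / (4×255) = 0.00729608 mm³ per gray-sum
row 0: Σ corner-gray over 7 cells = 4040  → 29.4762
row 1: Σ corner-gray over 7 cells = 4196  → 30.6143
row 2: Σ corner-gray over 7 cells = 3912  → 28.5423
row 3: Σ corner-gray over 7 cells = 3382  → 24.6753
row 4: Σ corner-gray over 7 cells = 3033  → 22.1290
row 5: Σ corner-gray over 7 cells = 2871  → 20.9470
row 6: Σ corner-gray over 7 cells = 3214  → 23.4496
row 7: Σ corner-gray over 7 cells = 3396  → 24.7775
row 8: Σ corner-gray over 7 cells = 3486  → 25.4341
row 9: Σ corner-gray over 7 cells = 4011  → 29.2646
row 10: Σ corner-gray over 7 cells = 4472  → 32.6281
row 11: Σ corner-gray over 7 cells = 3847  → 28.0680
row 12: Σ corner-gray over 7 cells = 3144  → 22.9389
row 13: Σ corner-gray over 7 cells = 4277  → 31.2053
Σ rows: total corner-gray = 51281  → 374.1502 mm³

374.150


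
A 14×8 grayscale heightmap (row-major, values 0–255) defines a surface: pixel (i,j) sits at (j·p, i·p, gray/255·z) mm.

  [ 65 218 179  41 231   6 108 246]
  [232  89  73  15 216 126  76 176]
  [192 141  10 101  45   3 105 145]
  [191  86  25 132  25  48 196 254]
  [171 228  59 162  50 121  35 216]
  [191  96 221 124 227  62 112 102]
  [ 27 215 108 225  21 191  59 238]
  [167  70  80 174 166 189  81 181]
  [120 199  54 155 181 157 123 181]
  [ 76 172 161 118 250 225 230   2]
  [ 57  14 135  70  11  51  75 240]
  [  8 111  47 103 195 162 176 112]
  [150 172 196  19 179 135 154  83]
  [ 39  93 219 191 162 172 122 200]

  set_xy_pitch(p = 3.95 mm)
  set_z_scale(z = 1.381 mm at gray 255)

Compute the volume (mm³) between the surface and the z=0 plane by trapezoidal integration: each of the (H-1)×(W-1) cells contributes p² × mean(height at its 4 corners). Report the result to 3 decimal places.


height_mm = gray/255 × 1.381; cell vol = 3.95² × mean(4 corners)
unit = 3.95² × 1.381 / (4×255) = 0.0211246 mm³ per gray-sum
row 0: Σ corner-gray over 7 cells = 3475  → 73.4079
row 1: Σ corner-gray over 7 cells = 2745  → 57.9869
row 2: Σ corner-gray over 7 cells = 2616  → 55.2619
row 3: Σ corner-gray over 7 cells = 3166  → 66.8804
row 4: Σ corner-gray over 7 cells = 3674  → 77.6116
row 5: Σ corner-gray over 7 cells = 3880  → 81.9633
row 6: Σ corner-gray over 7 cells = 3771  → 79.6607
row 7: Σ corner-gray over 7 cells = 3907  → 82.5337
row 8: Σ corner-gray over 7 cells = 4429  → 93.5607
row 9: Σ corner-gray over 7 cells = 3399  → 71.8024
row 10: Σ corner-gray over 7 cells = 2717  → 57.3954
row 11: Σ corner-gray over 7 cells = 3651  → 77.1258
row 12: Σ corner-gray over 7 cells = 4100  → 86.6107
Σ rows: total corner-gray = 45530  → 961.8013 mm³

961.801


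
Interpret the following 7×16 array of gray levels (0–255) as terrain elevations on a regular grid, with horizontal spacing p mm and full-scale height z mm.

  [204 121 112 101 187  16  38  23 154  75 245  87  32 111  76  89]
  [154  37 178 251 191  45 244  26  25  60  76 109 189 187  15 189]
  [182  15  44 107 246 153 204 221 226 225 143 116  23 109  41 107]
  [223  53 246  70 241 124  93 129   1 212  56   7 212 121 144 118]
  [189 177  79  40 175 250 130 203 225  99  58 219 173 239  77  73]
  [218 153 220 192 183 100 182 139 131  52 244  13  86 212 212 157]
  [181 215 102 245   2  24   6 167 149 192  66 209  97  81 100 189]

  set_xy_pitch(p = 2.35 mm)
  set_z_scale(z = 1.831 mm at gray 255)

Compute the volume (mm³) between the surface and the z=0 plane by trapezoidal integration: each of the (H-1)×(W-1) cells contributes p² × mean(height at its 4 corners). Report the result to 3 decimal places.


height_mm = gray/255 × 1.831; cell vol = 2.35² × mean(4 corners)
unit = 2.35² × 1.831 / (4×255) = 0.00991343 mm³ per gray-sum
row 0: Σ corner-gray over 15 cells = 6658  → 66.0036
row 1: Σ corner-gray over 15 cells = 7644  → 75.7783
row 2: Σ corner-gray over 15 cells = 7794  → 77.2653
row 3: Σ corner-gray over 15 cells = 8309  → 82.3707
row 4: Σ corner-gray over 15 cells = 9163  → 90.8367
row 5: Σ corner-gray over 15 cells = 8293  → 82.2121
Σ rows: total corner-gray = 47861  → 474.4666 mm³

474.467


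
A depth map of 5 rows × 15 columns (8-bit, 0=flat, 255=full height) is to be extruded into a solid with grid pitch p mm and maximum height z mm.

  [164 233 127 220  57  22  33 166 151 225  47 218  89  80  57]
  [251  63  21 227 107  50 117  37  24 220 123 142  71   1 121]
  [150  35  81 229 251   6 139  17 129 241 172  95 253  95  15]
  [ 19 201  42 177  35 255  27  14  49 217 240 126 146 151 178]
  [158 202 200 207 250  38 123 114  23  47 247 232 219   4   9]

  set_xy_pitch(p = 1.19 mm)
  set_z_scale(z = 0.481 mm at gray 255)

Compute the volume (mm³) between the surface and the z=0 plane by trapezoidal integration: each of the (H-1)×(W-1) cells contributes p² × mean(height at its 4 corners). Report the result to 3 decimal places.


height_mm = gray/255 × 0.481; cell vol = 1.19² × mean(4 corners)
unit = 1.19² × 0.481 / (4×255) = 0.000667788 mm³ per gray-sum
row 0: Σ corner-gray over 14 cells = 6335  → 4.2304
row 1: Σ corner-gray over 14 cells = 6429  → 4.2932
row 2: Σ corner-gray over 14 cells = 7208  → 4.8134
row 3: Σ corner-gray over 14 cells = 7536  → 5.0325
Σ rows: total corner-gray = 27508  → 18.3695 mm³

18.370


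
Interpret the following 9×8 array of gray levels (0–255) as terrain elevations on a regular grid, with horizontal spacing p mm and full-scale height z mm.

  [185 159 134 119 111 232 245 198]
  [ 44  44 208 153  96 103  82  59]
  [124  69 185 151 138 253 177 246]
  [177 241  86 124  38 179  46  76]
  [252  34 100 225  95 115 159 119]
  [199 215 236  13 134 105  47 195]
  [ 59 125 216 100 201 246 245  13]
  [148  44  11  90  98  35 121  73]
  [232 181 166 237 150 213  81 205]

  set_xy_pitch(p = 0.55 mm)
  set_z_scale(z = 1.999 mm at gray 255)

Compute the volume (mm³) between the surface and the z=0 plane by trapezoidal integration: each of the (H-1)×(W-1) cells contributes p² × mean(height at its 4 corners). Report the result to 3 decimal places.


17.771

height_mm = gray/255 × 1.999; cell vol = 0.55² × mean(4 corners)
unit = 0.55² × 1.999 / (4×255) = 0.000592841 mm³ per gray-sum
row 0: Σ corner-gray over 7 cells = 3858  → 2.2872
row 1: Σ corner-gray over 7 cells = 3791  → 2.2475
row 2: Σ corner-gray over 7 cells = 3997  → 2.3696
row 3: Σ corner-gray over 7 cells = 3508  → 2.0797
row 4: Σ corner-gray over 7 cells = 3721  → 2.2060
row 5: Σ corner-gray over 7 cells = 4232  → 2.5089
row 6: Σ corner-gray over 7 cells = 3357  → 1.9902
row 7: Σ corner-gray over 7 cells = 3512  → 2.0821
Σ rows: total corner-gray = 29976  → 17.7710 mm³


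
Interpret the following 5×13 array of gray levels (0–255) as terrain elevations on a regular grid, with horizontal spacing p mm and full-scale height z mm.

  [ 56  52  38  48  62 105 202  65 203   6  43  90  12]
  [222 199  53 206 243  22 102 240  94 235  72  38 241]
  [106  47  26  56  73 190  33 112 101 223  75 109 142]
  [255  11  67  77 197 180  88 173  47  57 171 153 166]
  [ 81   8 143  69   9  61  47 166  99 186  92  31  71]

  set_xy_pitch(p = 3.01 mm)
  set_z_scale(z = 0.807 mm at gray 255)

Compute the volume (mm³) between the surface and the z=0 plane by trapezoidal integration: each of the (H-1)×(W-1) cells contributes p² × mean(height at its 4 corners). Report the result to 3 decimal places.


height_mm = gray/255 × 0.807; cell vol = 3.01² × mean(4 corners)
unit = 3.01² × 0.807 / (4×255) = 0.00716814 mm³ per gray-sum
row 0: Σ corner-gray over 12 cells = 5367  → 38.4714
row 1: Σ corner-gray over 12 cells = 5809  → 41.6397
row 2: Σ corner-gray over 12 cells = 5201  → 37.2815
row 3: Σ corner-gray over 12 cells = 4837  → 34.6723
Σ rows: total corner-gray = 21214  → 152.0649 mm³

152.065


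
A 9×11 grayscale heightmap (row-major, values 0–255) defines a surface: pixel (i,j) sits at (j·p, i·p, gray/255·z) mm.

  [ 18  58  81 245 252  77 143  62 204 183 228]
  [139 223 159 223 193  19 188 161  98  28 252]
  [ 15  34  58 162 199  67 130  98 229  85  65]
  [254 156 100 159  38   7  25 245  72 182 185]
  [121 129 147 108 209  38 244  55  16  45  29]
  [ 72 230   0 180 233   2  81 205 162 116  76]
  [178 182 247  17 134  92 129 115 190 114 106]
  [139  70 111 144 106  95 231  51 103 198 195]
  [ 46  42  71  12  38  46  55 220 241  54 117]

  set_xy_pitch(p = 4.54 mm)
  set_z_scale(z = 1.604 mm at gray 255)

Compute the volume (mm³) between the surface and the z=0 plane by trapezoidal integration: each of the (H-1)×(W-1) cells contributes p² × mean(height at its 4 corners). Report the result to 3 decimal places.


height_mm = gray/255 × 1.604; cell vol = 4.54² × mean(4 corners)
unit = 4.54² × 1.604 / (4×255) = 0.0324128 mm³ per gray-sum
row 0: Σ corner-gray over 10 cells = 5831  → 188.9988
row 1: Σ corner-gray over 10 cells = 5179  → 167.8656
row 2: Σ corner-gray over 10 cells = 4611  → 149.4552
row 3: Σ corner-gray over 10 cells = 4539  → 147.1215
row 4: Σ corner-gray over 10 cells = 4698  → 152.2751
row 5: Σ corner-gray over 10 cells = 5290  → 171.4635
row 6: Σ corner-gray over 10 cells = 5276  → 171.0097
row 7: Σ corner-gray over 10 cells = 4273  → 138.4997
Σ rows: total corner-gray = 39697  → 1286.6890 mm³

1286.689


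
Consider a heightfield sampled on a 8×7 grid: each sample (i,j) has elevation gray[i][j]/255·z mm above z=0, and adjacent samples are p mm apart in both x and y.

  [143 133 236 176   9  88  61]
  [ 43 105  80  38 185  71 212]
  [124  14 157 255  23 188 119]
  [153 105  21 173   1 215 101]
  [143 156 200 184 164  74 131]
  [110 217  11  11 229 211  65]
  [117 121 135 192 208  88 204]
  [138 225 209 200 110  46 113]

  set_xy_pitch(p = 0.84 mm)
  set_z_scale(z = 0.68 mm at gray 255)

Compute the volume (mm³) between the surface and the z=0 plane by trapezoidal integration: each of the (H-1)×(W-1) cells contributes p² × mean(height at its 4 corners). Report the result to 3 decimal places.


10.203

height_mm = gray/255 × 0.68; cell vol = 0.84² × mean(4 corners)
unit = 0.84² × 0.68 / (4×255) = 0.0004704 mm³ per gray-sum
row 0: Σ corner-gray over 6 cells = 2701  → 1.2706
row 1: Σ corner-gray over 6 cells = 2730  → 1.2842
row 2: Σ corner-gray over 6 cells = 2801  → 1.3176
row 3: Σ corner-gray over 6 cells = 3114  → 1.4648
row 4: Σ corner-gray over 6 cells = 3363  → 1.5820
row 5: Σ corner-gray over 6 cells = 3342  → 1.5721
row 6: Σ corner-gray over 6 cells = 3640  → 1.7123
Σ rows: total corner-gray = 21691  → 10.2034 mm³
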